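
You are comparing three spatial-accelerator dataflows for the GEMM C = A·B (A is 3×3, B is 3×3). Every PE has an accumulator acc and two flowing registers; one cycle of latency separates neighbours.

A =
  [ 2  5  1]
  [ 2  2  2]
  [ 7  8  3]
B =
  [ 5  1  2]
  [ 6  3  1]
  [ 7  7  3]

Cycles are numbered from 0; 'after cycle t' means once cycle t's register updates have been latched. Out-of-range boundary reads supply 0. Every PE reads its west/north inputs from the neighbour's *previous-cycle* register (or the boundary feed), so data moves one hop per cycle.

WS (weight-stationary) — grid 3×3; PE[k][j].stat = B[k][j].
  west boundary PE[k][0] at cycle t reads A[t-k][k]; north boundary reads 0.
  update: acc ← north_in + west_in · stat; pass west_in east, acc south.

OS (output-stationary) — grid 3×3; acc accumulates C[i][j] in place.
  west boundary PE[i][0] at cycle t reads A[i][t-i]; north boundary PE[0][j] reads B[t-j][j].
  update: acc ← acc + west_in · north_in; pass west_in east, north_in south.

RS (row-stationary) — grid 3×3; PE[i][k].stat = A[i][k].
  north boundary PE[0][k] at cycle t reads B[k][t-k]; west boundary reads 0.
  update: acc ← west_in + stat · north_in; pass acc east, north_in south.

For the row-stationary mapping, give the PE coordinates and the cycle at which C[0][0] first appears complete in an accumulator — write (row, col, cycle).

(row, col, cycle) = (0, 2, 2)

RS — PE[0][2] is where C[0][0] collects:
  0: (0,2).acc=0  regs=<0,0>
  1: (0,2).acc=0  regs=<0,0>
  2: (0,2).acc=47  regs=<47,7>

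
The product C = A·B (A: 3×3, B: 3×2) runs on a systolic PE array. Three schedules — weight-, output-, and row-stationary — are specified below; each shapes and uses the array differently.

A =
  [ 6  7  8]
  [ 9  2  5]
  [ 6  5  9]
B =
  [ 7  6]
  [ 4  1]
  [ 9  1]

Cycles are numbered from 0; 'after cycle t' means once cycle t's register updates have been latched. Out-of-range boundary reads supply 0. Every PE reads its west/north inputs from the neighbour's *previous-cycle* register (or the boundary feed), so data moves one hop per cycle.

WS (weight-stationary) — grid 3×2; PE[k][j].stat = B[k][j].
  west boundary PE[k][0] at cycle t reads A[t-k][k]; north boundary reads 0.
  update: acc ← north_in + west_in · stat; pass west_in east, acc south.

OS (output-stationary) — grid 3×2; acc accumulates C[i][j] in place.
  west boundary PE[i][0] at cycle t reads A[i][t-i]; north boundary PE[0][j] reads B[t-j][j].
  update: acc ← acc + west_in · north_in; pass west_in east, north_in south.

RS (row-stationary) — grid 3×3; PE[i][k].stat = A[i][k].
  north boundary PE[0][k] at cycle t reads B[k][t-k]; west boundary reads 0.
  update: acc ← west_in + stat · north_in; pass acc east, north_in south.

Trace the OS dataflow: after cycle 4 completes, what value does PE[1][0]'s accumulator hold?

PE[1][0].acc = 116

OS on a 3×2 grid — tracing PE[1][0] and its feeders:
  @0  [0,0]  acc 42  |  →6  ↓7
  @0  [1,0]  acc 0  |  →0  ↓0
  @1  [0,0]  acc 70  |  →7  ↓4
  @1  [1,0]  acc 63  |  →9  ↓7
  @2  [0,0]  acc 142  |  →8  ↓9
  @2  [1,0]  acc 71  |  →2  ↓4
  @3  [0,0]  acc 142  |  →0  ↓0
  @3  [1,0]  acc 116  |  →5  ↓9
  @4  [0,0]  acc 142  |  →0  ↓0
  @4  [1,0]  acc 116  |  →0  ↓0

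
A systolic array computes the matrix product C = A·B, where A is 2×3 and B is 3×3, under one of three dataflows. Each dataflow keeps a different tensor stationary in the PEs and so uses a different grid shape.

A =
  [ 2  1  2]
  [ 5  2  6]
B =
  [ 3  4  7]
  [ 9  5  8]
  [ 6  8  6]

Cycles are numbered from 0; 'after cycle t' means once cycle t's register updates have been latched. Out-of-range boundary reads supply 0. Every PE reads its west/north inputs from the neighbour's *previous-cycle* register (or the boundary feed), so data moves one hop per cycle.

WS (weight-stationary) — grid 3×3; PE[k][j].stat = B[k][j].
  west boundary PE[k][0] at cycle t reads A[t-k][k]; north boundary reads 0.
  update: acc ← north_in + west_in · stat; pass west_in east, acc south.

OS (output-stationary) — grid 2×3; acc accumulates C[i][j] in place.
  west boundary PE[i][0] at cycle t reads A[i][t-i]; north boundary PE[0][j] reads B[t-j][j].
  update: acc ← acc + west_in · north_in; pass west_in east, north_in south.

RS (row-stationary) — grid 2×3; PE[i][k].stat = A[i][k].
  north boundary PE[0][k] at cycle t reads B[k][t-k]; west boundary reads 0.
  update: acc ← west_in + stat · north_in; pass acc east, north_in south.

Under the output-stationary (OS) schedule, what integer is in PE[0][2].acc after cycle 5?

PE[0][2].acc = 34

OS 2×3: PE[0][2] cycle-by-cycle (with neighbour feeds):
  after 0 — PE[0][1] acc=0, pass-E 0, pass-S 0
  after 0 — PE[0][2] acc=0, pass-E 0, pass-S 0
  after 1 — PE[0][1] acc=8, pass-E 2, pass-S 4
  after 1 — PE[0][2] acc=0, pass-E 0, pass-S 0
  after 2 — PE[0][1] acc=13, pass-E 1, pass-S 5
  after 2 — PE[0][2] acc=14, pass-E 2, pass-S 7
  after 3 — PE[0][1] acc=29, pass-E 2, pass-S 8
  after 3 — PE[0][2] acc=22, pass-E 1, pass-S 8
  after 4 — PE[0][1] acc=29, pass-E 0, pass-S 0
  after 4 — PE[0][2] acc=34, pass-E 2, pass-S 6
  after 5 — PE[0][1] acc=29, pass-E 0, pass-S 0
  after 5 — PE[0][2] acc=34, pass-E 0, pass-S 0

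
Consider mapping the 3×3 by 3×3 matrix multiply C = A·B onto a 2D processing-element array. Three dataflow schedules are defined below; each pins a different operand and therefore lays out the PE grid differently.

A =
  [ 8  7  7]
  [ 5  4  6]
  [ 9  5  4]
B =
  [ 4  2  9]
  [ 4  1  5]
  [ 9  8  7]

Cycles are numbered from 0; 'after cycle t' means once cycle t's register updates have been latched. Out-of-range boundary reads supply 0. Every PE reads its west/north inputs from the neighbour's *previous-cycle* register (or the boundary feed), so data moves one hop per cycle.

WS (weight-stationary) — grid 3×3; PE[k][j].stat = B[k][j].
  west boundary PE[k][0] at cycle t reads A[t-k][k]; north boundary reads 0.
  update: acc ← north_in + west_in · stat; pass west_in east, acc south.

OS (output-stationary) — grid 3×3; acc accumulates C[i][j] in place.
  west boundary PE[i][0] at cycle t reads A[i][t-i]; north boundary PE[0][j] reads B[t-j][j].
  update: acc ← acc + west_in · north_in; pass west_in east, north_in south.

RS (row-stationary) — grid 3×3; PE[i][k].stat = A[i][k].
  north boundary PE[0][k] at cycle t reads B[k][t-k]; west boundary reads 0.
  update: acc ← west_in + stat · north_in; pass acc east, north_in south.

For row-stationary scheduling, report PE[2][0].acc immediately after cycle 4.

RS on a 3×3 grid — tracing PE[2][0] and its feeders:
  cycle 0: PE[1][0] → acc 0, east 0, south 0
  cycle 0: PE[2][0] → acc 0, east 0, south 0
  cycle 1: PE[1][0] → acc 20, east 20, south 4
  cycle 1: PE[2][0] → acc 0, east 0, south 0
  cycle 2: PE[1][0] → acc 10, east 10, south 2
  cycle 2: PE[2][0] → acc 36, east 36, south 4
  cycle 3: PE[1][0] → acc 45, east 45, south 9
  cycle 3: PE[2][0] → acc 18, east 18, south 2
  cycle 4: PE[1][0] → acc 0, east 0, south 0
  cycle 4: PE[2][0] → acc 81, east 81, south 9

PE[2][0].acc = 81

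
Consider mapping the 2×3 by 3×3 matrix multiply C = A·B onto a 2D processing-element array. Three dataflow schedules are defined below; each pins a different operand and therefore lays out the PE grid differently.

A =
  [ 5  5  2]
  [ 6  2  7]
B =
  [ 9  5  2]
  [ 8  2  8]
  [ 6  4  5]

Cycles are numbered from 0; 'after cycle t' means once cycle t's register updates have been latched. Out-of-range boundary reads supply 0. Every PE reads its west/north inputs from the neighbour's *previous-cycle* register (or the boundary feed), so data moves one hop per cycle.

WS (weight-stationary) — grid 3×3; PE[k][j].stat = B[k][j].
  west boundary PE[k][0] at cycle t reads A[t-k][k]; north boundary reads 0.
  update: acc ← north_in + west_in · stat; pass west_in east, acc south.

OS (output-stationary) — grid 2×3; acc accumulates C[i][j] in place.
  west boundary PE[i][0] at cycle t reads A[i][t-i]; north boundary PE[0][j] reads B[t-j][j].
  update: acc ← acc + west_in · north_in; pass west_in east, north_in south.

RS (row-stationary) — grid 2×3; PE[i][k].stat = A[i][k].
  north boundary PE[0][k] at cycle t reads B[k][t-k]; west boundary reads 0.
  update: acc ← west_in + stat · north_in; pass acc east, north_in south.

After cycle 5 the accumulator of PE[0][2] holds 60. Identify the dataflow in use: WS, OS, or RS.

dataflow = OS

WS [3×3] PE[0][2] across cycles:
  @0  [0,2]  acc 0  |  →0  ↓0
  @1  [0,2]  acc 0  |  →0  ↓0
  @2  [0,2]  acc 10  |  →5  ↓10
  @3  [0,2]  acc 12  |  →6  ↓12
  @4  [0,2]  acc 0  |  →0  ↓0
  @5  [0,2]  acc 0  |  →0  ↓0
OS [2×3] PE[0][2] across cycles:
  @0  [0,2]  acc 0  |  →0  ↓0
  @1  [0,2]  acc 0  |  →0  ↓0
  @2  [0,2]  acc 10  |  →5  ↓2
  @3  [0,2]  acc 50  |  →5  ↓8
  @4  [0,2]  acc 60  |  →2  ↓5
  @5  [0,2]  acc 60  |  →0  ↓0
RS [2×3] PE[0][2] across cycles:
  @0  [0,2]  acc 0  |  →0  ↓0
  @1  [0,2]  acc 0  |  →0  ↓0
  @2  [0,2]  acc 97  |  →97  ↓6
  @3  [0,2]  acc 43  |  →43  ↓4
  @4  [0,2]  acc 60  |  →60  ↓5
  @5  [0,2]  acc 0  |  →0  ↓0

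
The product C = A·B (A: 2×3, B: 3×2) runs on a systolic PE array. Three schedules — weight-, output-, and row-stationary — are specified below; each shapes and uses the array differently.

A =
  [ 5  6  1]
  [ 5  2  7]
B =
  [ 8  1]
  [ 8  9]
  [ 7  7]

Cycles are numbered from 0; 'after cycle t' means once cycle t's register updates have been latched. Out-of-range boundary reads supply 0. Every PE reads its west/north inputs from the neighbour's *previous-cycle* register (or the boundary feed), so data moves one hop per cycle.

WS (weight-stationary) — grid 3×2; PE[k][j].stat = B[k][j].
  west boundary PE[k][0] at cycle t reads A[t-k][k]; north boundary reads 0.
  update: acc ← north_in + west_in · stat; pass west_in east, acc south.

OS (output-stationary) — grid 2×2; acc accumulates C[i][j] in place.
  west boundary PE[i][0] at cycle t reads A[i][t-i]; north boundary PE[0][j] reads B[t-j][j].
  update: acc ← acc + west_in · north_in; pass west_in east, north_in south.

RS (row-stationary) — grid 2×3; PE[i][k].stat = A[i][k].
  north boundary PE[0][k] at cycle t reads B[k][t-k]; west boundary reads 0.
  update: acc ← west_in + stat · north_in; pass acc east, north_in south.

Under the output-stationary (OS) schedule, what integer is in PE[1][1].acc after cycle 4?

OS 2×2: PE[1][1] cycle-by-cycle (with neighbour feeds):
  @0  [0,1]  acc 0  |  →0  ↓0
  @0  [1,0]  acc 0  |  →0  ↓0
  @0  [1,1]  acc 0  |  →0  ↓0
  @1  [0,1]  acc 5  |  →5  ↓1
  @1  [1,0]  acc 40  |  →5  ↓8
  @1  [1,1]  acc 0  |  →0  ↓0
  @2  [0,1]  acc 59  |  →6  ↓9
  @2  [1,0]  acc 56  |  →2  ↓8
  @2  [1,1]  acc 5  |  →5  ↓1
  @3  [0,1]  acc 66  |  →1  ↓7
  @3  [1,0]  acc 105  |  →7  ↓7
  @3  [1,1]  acc 23  |  →2  ↓9
  @4  [0,1]  acc 66  |  →0  ↓0
  @4  [1,0]  acc 105  |  →0  ↓0
  @4  [1,1]  acc 72  |  →7  ↓7

PE[1][1].acc = 72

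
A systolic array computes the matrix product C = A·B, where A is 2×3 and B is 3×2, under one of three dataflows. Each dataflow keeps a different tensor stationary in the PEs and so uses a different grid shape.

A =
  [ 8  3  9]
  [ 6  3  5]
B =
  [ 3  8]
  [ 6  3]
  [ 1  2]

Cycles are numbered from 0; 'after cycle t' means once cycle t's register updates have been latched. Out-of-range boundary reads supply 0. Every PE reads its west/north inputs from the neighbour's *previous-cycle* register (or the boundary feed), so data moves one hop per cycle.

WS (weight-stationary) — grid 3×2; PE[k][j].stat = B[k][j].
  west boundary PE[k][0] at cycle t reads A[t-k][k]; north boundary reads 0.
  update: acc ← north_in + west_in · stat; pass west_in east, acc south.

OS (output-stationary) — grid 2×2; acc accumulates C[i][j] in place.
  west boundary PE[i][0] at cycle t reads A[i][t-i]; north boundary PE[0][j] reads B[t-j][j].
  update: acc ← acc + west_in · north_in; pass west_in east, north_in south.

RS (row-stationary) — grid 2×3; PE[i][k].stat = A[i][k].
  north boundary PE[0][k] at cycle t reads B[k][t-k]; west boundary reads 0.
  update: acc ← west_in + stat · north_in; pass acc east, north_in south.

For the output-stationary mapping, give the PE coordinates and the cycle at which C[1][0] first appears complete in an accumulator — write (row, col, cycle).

OS — PE[1][0] is where C[1][0] collects:
  step 0 · PE1,0: acc=0; fwd→0 fwd↓0
  step 1 · PE1,0: acc=18; fwd→6 fwd↓3
  step 2 · PE1,0: acc=36; fwd→3 fwd↓6
  step 3 · PE1,0: acc=41; fwd→5 fwd↓1

(row, col, cycle) = (1, 0, 3)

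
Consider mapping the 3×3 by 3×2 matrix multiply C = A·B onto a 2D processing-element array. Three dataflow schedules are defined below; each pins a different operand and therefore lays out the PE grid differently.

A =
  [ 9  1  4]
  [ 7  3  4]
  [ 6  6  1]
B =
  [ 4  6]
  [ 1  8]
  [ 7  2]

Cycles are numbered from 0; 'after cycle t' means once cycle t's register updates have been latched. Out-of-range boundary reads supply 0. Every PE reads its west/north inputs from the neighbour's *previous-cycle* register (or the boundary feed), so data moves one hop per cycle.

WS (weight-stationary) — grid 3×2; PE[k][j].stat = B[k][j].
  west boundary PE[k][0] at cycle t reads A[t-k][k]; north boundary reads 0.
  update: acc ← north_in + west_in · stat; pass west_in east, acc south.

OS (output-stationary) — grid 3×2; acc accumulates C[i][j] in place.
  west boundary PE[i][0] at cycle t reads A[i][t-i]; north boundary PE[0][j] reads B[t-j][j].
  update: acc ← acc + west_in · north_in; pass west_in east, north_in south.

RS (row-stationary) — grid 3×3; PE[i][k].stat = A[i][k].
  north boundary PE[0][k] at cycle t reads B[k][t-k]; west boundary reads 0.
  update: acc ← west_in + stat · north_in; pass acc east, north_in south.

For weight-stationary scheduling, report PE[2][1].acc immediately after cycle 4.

WS (3×2). Following PE[2][1] plus its west/north inputs:
  0: (1,1).acc=0  regs=<0,0>
  0: (2,0).acc=0  regs=<0,0>
  0: (2,1).acc=0  regs=<0,0>
  1: (1,1).acc=0  regs=<0,0>
  1: (2,0).acc=0  regs=<0,0>
  1: (2,1).acc=0  regs=<0,0>
  2: (1,1).acc=62  regs=<1,62>
  2: (2,0).acc=65  regs=<4,65>
  2: (2,1).acc=0  regs=<0,0>
  3: (1,1).acc=66  regs=<3,66>
  3: (2,0).acc=59  regs=<4,59>
  3: (2,1).acc=70  regs=<4,70>
  4: (1,1).acc=84  regs=<6,84>
  4: (2,0).acc=37  regs=<1,37>
  4: (2,1).acc=74  regs=<4,74>

PE[2][1].acc = 74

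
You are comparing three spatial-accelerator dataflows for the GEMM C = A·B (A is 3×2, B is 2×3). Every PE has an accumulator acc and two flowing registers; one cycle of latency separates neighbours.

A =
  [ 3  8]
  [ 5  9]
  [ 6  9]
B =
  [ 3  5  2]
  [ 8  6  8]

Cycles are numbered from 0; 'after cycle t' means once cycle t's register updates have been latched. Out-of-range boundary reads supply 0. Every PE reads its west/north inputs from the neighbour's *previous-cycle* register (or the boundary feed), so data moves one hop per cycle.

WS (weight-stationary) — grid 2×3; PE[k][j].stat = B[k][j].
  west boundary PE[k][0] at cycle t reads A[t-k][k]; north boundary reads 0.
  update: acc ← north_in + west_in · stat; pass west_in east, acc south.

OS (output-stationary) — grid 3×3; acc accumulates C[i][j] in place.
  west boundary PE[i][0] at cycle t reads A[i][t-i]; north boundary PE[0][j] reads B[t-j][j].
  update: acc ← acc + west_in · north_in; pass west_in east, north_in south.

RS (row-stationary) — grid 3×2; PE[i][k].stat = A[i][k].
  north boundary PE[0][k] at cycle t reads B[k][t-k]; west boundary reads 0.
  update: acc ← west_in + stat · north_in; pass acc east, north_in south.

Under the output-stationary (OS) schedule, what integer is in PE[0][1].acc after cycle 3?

PE[0][1].acc = 63

Tracing OS — 3×3 array, target PE[0][1]:
  step 0 · PE0,0: acc=9; fwd→3 fwd↓3
  step 0 · PE0,1: acc=0; fwd→0 fwd↓0
  step 1 · PE0,0: acc=73; fwd→8 fwd↓8
  step 1 · PE0,1: acc=15; fwd→3 fwd↓5
  step 2 · PE0,0: acc=73; fwd→0 fwd↓0
  step 2 · PE0,1: acc=63; fwd→8 fwd↓6
  step 3 · PE0,0: acc=73; fwd→0 fwd↓0
  step 3 · PE0,1: acc=63; fwd→0 fwd↓0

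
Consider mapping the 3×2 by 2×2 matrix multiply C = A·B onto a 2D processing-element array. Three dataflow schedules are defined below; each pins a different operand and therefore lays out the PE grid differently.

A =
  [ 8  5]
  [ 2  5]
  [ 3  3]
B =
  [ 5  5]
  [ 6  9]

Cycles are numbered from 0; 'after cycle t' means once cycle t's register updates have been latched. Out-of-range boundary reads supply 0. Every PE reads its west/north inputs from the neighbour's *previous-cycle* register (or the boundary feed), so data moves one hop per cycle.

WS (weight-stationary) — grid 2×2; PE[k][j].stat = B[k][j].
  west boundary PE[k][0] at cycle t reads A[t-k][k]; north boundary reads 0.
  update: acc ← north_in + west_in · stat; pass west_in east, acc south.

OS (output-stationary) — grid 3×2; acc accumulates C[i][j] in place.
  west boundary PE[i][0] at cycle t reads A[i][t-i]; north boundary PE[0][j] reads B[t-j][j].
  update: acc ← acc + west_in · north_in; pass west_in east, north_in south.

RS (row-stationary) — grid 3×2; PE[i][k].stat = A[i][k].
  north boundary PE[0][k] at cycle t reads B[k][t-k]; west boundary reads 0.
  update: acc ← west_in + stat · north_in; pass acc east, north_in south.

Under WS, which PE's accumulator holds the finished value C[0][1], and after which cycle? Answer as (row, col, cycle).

WS: C[0][1] accumulates in PE[1][1]:
  after 0 — PE[1][1] acc=0, pass-E 0, pass-S 0
  after 1 — PE[1][1] acc=0, pass-E 0, pass-S 0
  after 2 — PE[1][1] acc=85, pass-E 5, pass-S 85

(row, col, cycle) = (1, 1, 2)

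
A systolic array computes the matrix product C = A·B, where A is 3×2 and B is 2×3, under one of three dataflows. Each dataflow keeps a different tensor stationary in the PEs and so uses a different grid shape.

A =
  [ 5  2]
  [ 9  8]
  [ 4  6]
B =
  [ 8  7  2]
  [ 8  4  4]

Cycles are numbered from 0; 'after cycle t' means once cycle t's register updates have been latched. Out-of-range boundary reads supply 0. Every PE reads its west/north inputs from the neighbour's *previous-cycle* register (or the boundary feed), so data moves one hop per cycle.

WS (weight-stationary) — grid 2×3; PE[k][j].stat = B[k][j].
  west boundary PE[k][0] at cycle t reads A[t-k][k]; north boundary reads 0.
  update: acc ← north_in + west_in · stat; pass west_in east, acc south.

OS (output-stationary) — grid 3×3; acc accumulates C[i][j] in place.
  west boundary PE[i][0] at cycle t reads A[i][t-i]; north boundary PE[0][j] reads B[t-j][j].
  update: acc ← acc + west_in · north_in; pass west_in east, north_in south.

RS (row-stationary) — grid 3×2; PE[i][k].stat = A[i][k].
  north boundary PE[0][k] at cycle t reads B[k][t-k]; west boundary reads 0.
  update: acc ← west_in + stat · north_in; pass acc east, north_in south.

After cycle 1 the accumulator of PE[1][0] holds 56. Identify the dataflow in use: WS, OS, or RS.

dataflow = WS

Under WS (2×3), PE[1][0]:
  t=0 PE[1][0]: acc=0 h=0 v=0
  t=1 PE[1][0]: acc=56 h=2 v=56
Under OS (3×3), PE[1][0]:
  t=0 PE[1][0]: acc=0 h=0 v=0
  t=1 PE[1][0]: acc=72 h=9 v=8
Under RS (3×2), PE[1][0]:
  t=0 PE[1][0]: acc=0 h=0 v=0
  t=1 PE[1][0]: acc=72 h=72 v=8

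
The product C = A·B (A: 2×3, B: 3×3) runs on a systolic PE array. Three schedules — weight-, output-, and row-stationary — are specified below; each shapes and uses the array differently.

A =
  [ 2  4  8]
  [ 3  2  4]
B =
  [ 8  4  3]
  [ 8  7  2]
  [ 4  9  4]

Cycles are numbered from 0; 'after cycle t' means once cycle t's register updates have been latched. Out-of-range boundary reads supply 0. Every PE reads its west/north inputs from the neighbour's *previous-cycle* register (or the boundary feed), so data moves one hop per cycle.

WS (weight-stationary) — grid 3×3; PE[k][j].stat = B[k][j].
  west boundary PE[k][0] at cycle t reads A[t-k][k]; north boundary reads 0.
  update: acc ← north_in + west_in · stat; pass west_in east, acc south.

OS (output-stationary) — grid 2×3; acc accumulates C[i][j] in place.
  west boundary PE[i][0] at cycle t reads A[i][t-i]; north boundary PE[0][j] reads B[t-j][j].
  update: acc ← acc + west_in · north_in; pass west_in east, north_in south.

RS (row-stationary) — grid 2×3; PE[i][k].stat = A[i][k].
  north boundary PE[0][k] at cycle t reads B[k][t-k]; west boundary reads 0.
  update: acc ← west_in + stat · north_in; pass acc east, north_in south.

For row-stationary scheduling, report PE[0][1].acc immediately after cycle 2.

PE[0][1].acc = 36

RS on a 2×3 grid — tracing PE[0][1] and its feeders:
  [0] (0,0) acc=16 (h:16 v:8)
  [0] (0,1) acc=0 (h:0 v:0)
  [1] (0,0) acc=8 (h:8 v:4)
  [1] (0,1) acc=48 (h:48 v:8)
  [2] (0,0) acc=6 (h:6 v:3)
  [2] (0,1) acc=36 (h:36 v:7)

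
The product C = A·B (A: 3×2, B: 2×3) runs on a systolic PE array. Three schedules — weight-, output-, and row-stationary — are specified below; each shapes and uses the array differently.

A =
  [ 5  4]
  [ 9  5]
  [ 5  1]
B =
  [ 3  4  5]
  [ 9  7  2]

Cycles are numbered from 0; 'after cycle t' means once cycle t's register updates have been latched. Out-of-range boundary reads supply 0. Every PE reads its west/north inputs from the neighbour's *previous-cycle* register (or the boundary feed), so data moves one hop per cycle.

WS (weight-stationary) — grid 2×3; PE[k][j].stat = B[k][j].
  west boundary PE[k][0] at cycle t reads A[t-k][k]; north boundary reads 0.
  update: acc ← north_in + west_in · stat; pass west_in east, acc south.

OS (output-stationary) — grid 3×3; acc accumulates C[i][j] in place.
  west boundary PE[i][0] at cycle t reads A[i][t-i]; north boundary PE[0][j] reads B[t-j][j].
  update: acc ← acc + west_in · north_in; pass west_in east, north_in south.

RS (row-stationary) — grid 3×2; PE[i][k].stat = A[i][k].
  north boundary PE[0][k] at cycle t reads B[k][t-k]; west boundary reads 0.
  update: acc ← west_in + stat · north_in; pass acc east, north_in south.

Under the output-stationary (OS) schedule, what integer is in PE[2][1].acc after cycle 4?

PE[2][1].acc = 27

OS (3×3). Following PE[2][1] plus its west/north inputs:
  t=0 PE[1][1]: acc=0 h=0 v=0
  t=0 PE[2][0]: acc=0 h=0 v=0
  t=0 PE[2][1]: acc=0 h=0 v=0
  t=1 PE[1][1]: acc=0 h=0 v=0
  t=1 PE[2][0]: acc=0 h=0 v=0
  t=1 PE[2][1]: acc=0 h=0 v=0
  t=2 PE[1][1]: acc=36 h=9 v=4
  t=2 PE[2][0]: acc=15 h=5 v=3
  t=2 PE[2][1]: acc=0 h=0 v=0
  t=3 PE[1][1]: acc=71 h=5 v=7
  t=3 PE[2][0]: acc=24 h=1 v=9
  t=3 PE[2][1]: acc=20 h=5 v=4
  t=4 PE[1][1]: acc=71 h=0 v=0
  t=4 PE[2][0]: acc=24 h=0 v=0
  t=4 PE[2][1]: acc=27 h=1 v=7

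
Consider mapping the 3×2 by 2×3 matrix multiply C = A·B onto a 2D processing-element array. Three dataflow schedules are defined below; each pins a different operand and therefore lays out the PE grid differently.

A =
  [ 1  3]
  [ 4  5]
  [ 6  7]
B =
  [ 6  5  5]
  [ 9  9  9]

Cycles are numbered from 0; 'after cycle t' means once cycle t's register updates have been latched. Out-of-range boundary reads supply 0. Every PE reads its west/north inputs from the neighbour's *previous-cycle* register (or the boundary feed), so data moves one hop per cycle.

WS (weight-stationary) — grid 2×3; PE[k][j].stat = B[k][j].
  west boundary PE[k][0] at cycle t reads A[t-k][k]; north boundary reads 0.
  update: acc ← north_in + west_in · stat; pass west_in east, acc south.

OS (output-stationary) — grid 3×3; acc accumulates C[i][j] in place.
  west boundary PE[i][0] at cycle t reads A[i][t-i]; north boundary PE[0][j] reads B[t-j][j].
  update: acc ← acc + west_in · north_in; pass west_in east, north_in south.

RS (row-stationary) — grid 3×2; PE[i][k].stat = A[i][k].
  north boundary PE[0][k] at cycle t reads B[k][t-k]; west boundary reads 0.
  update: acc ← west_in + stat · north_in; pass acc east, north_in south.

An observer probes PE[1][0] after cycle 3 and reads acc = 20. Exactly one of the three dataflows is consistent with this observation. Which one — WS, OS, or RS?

dataflow = RS

WS [2×3] PE[1][0] across cycles:
  [0] (1,0) acc=0 (h:0 v:0)
  [1] (1,0) acc=33 (h:3 v:33)
  [2] (1,0) acc=69 (h:5 v:69)
  [3] (1,0) acc=99 (h:7 v:99)
OS [3×3] PE[1][0] across cycles:
  [0] (1,0) acc=0 (h:0 v:0)
  [1] (1,0) acc=24 (h:4 v:6)
  [2] (1,0) acc=69 (h:5 v:9)
  [3] (1,0) acc=69 (h:0 v:0)
RS [3×2] PE[1][0] across cycles:
  [0] (1,0) acc=0 (h:0 v:0)
  [1] (1,0) acc=24 (h:24 v:6)
  [2] (1,0) acc=20 (h:20 v:5)
  [3] (1,0) acc=20 (h:20 v:5)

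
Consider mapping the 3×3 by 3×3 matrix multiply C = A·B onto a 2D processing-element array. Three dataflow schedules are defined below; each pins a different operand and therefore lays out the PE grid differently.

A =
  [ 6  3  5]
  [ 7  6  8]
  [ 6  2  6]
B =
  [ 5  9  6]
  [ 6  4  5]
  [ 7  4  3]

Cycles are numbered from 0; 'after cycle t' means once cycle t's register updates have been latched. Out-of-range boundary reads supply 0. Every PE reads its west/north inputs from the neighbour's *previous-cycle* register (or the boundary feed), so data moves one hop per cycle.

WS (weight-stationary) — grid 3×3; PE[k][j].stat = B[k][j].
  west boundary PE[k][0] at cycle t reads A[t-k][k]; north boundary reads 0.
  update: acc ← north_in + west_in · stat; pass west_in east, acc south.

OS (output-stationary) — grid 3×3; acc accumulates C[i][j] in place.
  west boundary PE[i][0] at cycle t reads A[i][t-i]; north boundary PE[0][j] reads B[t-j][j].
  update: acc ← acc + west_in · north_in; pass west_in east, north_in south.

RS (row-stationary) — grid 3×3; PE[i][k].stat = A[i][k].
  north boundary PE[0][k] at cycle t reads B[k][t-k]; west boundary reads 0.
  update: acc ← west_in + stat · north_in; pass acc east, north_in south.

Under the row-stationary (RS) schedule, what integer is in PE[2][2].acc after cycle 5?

PE[2][2].acc = 86

RS on a 3×3 grid — tracing PE[2][2] and its feeders:
  step 0 · PE1,2: acc=0; fwd→0 fwd↓0
  step 0 · PE2,1: acc=0; fwd→0 fwd↓0
  step 0 · PE2,2: acc=0; fwd→0 fwd↓0
  step 1 · PE1,2: acc=0; fwd→0 fwd↓0
  step 1 · PE2,1: acc=0; fwd→0 fwd↓0
  step 1 · PE2,2: acc=0; fwd→0 fwd↓0
  step 2 · PE1,2: acc=0; fwd→0 fwd↓0
  step 2 · PE2,1: acc=0; fwd→0 fwd↓0
  step 2 · PE2,2: acc=0; fwd→0 fwd↓0
  step 3 · PE1,2: acc=127; fwd→127 fwd↓7
  step 3 · PE2,1: acc=42; fwd→42 fwd↓6
  step 3 · PE2,2: acc=0; fwd→0 fwd↓0
  step 4 · PE1,2: acc=119; fwd→119 fwd↓4
  step 4 · PE2,1: acc=62; fwd→62 fwd↓4
  step 4 · PE2,2: acc=84; fwd→84 fwd↓7
  step 5 · PE1,2: acc=96; fwd→96 fwd↓3
  step 5 · PE2,1: acc=46; fwd→46 fwd↓5
  step 5 · PE2,2: acc=86; fwd→86 fwd↓4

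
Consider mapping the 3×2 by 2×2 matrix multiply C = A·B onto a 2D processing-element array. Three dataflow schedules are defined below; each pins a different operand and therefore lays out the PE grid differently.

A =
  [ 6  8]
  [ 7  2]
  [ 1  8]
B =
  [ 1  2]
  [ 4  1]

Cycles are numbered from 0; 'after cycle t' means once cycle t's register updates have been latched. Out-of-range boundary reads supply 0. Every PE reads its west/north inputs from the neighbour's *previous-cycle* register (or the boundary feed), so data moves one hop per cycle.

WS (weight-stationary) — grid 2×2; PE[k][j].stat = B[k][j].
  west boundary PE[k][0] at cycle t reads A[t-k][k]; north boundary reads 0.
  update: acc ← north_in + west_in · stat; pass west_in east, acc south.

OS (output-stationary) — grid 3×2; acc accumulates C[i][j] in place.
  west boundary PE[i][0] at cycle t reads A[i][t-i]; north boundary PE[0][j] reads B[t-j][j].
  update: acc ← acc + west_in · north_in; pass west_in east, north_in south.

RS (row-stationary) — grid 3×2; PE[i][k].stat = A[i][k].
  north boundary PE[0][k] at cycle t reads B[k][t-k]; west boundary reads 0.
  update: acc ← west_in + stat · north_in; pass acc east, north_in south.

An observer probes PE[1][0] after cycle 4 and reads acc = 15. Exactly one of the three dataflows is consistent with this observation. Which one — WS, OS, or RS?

WS [2×2] PE[1][0] across cycles:
  cycle 0: PE[1][0] → acc 0, east 0, south 0
  cycle 1: PE[1][0] → acc 38, east 8, south 38
  cycle 2: PE[1][0] → acc 15, east 2, south 15
  cycle 3: PE[1][0] → acc 33, east 8, south 33
  cycle 4: PE[1][0] → acc 0, east 0, south 0
OS [3×2] PE[1][0] across cycles:
  cycle 0: PE[1][0] → acc 0, east 0, south 0
  cycle 1: PE[1][0] → acc 7, east 7, south 1
  cycle 2: PE[1][0] → acc 15, east 2, south 4
  cycle 3: PE[1][0] → acc 15, east 0, south 0
  cycle 4: PE[1][0] → acc 15, east 0, south 0
RS [3×2] PE[1][0] across cycles:
  cycle 0: PE[1][0] → acc 0, east 0, south 0
  cycle 1: PE[1][0] → acc 7, east 7, south 1
  cycle 2: PE[1][0] → acc 14, east 14, south 2
  cycle 3: PE[1][0] → acc 0, east 0, south 0
  cycle 4: PE[1][0] → acc 0, east 0, south 0

dataflow = OS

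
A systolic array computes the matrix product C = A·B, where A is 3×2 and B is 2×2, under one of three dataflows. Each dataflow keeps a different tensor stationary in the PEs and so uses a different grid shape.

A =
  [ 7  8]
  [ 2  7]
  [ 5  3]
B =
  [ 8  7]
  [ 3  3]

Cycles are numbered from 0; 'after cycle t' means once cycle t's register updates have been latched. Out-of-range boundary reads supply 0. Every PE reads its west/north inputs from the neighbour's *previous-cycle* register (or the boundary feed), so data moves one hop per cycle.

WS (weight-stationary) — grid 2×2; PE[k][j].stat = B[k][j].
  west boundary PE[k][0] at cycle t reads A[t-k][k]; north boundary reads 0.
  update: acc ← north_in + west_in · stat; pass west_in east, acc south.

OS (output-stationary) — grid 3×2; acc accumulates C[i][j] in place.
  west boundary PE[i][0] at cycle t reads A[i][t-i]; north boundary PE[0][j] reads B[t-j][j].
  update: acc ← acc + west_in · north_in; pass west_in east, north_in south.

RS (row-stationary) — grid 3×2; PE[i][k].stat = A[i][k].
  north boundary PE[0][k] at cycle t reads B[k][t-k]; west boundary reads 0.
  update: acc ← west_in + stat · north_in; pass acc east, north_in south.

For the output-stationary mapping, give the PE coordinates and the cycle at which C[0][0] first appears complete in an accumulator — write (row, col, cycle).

(row, col, cycle) = (0, 0, 1)

OS: C[0][0] accumulates in PE[0][0]:
  t=0 PE[0][0]: acc=56 h=7 v=8
  t=1 PE[0][0]: acc=80 h=8 v=3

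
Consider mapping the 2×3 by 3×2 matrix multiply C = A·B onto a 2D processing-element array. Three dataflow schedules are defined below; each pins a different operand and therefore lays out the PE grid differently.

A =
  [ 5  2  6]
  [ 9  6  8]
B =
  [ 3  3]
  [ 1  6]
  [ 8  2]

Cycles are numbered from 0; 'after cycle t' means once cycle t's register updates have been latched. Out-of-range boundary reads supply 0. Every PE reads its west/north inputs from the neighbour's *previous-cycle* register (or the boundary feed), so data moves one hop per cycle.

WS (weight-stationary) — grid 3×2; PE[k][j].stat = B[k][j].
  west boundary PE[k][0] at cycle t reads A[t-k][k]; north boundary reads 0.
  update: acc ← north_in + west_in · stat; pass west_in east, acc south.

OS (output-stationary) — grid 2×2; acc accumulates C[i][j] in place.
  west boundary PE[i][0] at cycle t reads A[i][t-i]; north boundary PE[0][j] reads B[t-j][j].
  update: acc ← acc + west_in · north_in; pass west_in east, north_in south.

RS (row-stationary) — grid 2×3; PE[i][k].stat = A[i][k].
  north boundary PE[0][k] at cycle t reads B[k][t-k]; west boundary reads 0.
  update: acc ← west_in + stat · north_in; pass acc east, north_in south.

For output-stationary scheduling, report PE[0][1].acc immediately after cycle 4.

PE[0][1].acc = 39

Tracing OS — 2×2 array, target PE[0][1]:
  0: (0,0).acc=15  regs=<5,3>
  0: (0,1).acc=0  regs=<0,0>
  1: (0,0).acc=17  regs=<2,1>
  1: (0,1).acc=15  regs=<5,3>
  2: (0,0).acc=65  regs=<6,8>
  2: (0,1).acc=27  regs=<2,6>
  3: (0,0).acc=65  regs=<0,0>
  3: (0,1).acc=39  regs=<6,2>
  4: (0,0).acc=65  regs=<0,0>
  4: (0,1).acc=39  regs=<0,0>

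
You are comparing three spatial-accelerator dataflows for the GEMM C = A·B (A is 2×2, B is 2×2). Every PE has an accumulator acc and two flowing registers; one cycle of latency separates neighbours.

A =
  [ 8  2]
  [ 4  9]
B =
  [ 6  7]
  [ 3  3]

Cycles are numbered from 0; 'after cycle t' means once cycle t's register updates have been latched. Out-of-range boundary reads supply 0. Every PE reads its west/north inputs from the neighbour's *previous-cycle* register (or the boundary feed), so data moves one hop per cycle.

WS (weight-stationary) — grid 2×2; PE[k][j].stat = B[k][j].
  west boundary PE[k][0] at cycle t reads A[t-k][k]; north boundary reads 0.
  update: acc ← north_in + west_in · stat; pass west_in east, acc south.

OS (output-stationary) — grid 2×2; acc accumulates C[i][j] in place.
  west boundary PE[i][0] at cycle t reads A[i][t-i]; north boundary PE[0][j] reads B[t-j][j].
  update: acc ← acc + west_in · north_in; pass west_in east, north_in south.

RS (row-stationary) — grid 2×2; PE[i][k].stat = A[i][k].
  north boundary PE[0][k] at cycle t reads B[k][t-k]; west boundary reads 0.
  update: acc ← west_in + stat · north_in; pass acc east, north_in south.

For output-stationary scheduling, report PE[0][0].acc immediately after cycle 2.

PE[0][0].acc = 54

OS (2×2). Following PE[0][0] plus its west/north inputs:
  after 0 — PE[0][0] acc=48, pass-E 8, pass-S 6
  after 1 — PE[0][0] acc=54, pass-E 2, pass-S 3
  after 2 — PE[0][0] acc=54, pass-E 0, pass-S 0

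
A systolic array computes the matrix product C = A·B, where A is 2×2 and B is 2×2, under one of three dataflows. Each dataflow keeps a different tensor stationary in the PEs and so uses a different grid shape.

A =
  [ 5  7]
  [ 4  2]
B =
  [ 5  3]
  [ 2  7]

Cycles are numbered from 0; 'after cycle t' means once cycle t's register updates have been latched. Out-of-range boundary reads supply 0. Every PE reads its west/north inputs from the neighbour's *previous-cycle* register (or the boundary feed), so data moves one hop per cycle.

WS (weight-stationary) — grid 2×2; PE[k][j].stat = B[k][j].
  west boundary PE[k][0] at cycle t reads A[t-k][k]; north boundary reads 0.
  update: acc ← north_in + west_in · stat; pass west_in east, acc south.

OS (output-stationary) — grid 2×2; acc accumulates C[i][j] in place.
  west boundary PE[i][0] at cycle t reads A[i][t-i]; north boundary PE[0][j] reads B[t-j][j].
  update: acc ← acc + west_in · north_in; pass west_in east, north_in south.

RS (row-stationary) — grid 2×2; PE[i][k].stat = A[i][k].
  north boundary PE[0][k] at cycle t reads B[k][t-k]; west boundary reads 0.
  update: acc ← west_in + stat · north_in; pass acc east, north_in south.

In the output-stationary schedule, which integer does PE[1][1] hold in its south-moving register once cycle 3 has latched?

register = 7

OS 2×2: PE[1][1] cycle-by-cycle (with neighbour feeds):
  t=0 PE[0][1]: acc=0 h=0 v=0
  t=0 PE[1][0]: acc=0 h=0 v=0
  t=0 PE[1][1]: acc=0 h=0 v=0
  t=1 PE[0][1]: acc=15 h=5 v=3
  t=1 PE[1][0]: acc=20 h=4 v=5
  t=1 PE[1][1]: acc=0 h=0 v=0
  t=2 PE[0][1]: acc=64 h=7 v=7
  t=2 PE[1][0]: acc=24 h=2 v=2
  t=2 PE[1][1]: acc=12 h=4 v=3
  t=3 PE[0][1]: acc=64 h=0 v=0
  t=3 PE[1][0]: acc=24 h=0 v=0
  t=3 PE[1][1]: acc=26 h=2 v=7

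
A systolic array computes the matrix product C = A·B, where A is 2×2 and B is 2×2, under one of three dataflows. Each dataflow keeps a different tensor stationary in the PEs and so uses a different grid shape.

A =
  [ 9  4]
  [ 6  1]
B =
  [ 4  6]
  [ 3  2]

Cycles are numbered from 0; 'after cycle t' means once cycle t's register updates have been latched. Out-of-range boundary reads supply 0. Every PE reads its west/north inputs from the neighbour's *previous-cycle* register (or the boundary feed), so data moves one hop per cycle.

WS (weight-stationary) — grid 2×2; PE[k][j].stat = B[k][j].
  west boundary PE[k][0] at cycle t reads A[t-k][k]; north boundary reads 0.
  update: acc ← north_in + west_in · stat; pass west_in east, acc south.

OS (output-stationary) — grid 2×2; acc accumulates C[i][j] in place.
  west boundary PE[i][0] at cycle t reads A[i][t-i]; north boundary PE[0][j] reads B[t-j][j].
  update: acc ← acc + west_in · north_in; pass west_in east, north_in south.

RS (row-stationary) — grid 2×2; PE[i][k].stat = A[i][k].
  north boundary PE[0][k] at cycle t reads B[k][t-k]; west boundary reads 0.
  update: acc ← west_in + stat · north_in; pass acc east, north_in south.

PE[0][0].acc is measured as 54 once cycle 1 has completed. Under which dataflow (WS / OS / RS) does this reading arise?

Under WS (2×2), PE[0][0]:
  @0  [0,0]  acc 36  |  →9  ↓36
  @1  [0,0]  acc 24  |  →6  ↓24
Under OS (2×2), PE[0][0]:
  @0  [0,0]  acc 36  |  →9  ↓4
  @1  [0,0]  acc 48  |  →4  ↓3
Under RS (2×2), PE[0][0]:
  @0  [0,0]  acc 36  |  →36  ↓4
  @1  [0,0]  acc 54  |  →54  ↓6

dataflow = RS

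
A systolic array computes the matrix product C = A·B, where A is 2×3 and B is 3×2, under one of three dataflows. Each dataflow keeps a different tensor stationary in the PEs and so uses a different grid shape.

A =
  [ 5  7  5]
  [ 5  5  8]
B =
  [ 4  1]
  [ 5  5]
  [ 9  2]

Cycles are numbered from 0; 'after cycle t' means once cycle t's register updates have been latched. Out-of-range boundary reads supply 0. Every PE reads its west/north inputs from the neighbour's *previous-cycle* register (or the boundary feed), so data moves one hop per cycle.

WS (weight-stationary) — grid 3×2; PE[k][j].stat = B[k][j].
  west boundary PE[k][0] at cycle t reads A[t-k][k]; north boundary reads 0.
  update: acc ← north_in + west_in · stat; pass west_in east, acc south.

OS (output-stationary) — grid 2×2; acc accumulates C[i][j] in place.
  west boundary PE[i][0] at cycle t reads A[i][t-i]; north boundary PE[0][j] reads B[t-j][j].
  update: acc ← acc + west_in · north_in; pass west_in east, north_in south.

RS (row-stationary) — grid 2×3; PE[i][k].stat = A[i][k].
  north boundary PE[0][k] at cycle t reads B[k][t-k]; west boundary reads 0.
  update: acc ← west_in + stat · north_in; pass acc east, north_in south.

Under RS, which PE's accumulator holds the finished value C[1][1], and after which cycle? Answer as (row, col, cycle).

RS: C[1][1] accumulates in PE[1][2]:
  [0] (1,2) acc=0 (h:0 v:0)
  [1] (1,2) acc=0 (h:0 v:0)
  [2] (1,2) acc=0 (h:0 v:0)
  [3] (1,2) acc=117 (h:117 v:9)
  [4] (1,2) acc=46 (h:46 v:2)

(row, col, cycle) = (1, 2, 4)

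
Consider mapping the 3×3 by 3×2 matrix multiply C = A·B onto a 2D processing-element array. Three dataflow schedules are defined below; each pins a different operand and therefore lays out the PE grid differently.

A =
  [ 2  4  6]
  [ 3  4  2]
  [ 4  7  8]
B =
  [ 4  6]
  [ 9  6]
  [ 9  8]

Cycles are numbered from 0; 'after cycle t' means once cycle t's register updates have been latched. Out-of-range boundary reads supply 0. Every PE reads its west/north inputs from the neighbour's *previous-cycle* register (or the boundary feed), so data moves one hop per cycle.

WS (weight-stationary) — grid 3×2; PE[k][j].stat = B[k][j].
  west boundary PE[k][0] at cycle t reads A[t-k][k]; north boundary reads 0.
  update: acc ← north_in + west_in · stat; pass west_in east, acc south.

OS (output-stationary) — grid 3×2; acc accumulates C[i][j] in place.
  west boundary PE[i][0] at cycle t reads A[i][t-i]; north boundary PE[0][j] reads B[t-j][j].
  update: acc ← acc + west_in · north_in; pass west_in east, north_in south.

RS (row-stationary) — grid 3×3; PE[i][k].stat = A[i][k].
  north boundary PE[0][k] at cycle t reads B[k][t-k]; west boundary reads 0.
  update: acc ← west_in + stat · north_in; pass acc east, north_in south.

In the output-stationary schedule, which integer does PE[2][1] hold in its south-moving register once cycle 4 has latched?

OS on a 3×2 grid — tracing PE[2][1] and its feeders:
  c0 r1c1: 0 / 0 / 0
  c0 r2c0: 0 / 0 / 0
  c0 r2c1: 0 / 0 / 0
  c1 r1c1: 0 / 0 / 0
  c1 r2c0: 0 / 0 / 0
  c1 r2c1: 0 / 0 / 0
  c2 r1c1: 18 / 3 / 6
  c2 r2c0: 16 / 4 / 4
  c2 r2c1: 0 / 0 / 0
  c3 r1c1: 42 / 4 / 6
  c3 r2c0: 79 / 7 / 9
  c3 r2c1: 24 / 4 / 6
  c4 r1c1: 58 / 2 / 8
  c4 r2c0: 151 / 8 / 9
  c4 r2c1: 66 / 7 / 6

register = 6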